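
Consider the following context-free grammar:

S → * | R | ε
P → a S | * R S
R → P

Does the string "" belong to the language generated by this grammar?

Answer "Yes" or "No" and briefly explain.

Yes - a valid derivation exists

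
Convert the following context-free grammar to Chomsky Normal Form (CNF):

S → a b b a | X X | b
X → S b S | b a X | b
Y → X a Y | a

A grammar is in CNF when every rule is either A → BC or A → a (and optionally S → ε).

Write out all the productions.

TA → a; TB → b; S → b; X → b; Y → a; S → TA X0; X0 → TB X1; X1 → TB TA; S → X X; X → S X2; X2 → TB S; X → TB X3; X3 → TA X; Y → X X4; X4 → TA Y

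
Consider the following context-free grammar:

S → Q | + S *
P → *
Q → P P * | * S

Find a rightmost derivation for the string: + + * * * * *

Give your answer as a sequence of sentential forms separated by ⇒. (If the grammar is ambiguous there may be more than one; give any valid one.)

S ⇒ + S * ⇒ + + S * * ⇒ + + Q * * ⇒ + + P P * * * ⇒ + + P * * * * ⇒ + + * * * * *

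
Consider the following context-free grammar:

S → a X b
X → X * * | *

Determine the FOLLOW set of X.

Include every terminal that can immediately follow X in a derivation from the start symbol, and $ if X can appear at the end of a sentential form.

We compute FOLLOW(X) using the standard algorithm.
FOLLOW(S) starts with {$}.
FIRST(S) = {a}
FIRST(X) = {*}
FOLLOW(S) = {$}
FOLLOW(X) = {*, b}
Therefore, FOLLOW(X) = {*, b}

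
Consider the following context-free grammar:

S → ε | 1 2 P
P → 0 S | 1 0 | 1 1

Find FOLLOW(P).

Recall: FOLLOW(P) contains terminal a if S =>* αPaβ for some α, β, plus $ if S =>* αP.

We compute FOLLOW(P) using the standard algorithm.
FOLLOW(S) starts with {$}.
FIRST(P) = {0, 1}
FIRST(S) = {1, ε}
FOLLOW(P) = {$}
FOLLOW(S) = {$}
Therefore, FOLLOW(P) = {$}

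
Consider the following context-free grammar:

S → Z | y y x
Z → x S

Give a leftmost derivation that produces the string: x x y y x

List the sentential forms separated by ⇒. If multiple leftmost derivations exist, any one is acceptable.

S ⇒ Z ⇒ x S ⇒ x Z ⇒ x x S ⇒ x x y y x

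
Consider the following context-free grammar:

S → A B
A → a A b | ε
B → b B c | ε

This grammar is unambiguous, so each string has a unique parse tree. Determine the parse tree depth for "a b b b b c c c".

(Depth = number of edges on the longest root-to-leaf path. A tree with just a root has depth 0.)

5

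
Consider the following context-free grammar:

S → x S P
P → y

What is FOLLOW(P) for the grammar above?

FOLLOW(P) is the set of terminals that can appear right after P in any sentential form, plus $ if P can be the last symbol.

We compute FOLLOW(P) using the standard algorithm.
FOLLOW(S) starts with {$}.
FIRST(P) = {y}
FIRST(S) = {x}
FOLLOW(P) = {$, y}
FOLLOW(S) = {$, y}
Therefore, FOLLOW(P) = {$, y}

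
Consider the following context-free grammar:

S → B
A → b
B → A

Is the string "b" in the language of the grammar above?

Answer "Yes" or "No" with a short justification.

Yes - a valid derivation exists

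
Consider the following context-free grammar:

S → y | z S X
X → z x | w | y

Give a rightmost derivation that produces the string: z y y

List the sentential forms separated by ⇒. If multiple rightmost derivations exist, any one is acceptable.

S ⇒ z S X ⇒ z S y ⇒ z y y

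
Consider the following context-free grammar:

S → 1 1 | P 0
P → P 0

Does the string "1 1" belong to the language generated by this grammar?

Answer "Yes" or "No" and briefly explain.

Yes - a valid derivation exists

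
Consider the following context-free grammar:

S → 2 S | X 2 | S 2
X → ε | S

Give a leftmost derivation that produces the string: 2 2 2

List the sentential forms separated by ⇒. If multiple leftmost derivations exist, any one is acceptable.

S ⇒ 2 S ⇒ 2 X 2 ⇒ 2 S 2 ⇒ 2 X 2 2 ⇒ 2 2 2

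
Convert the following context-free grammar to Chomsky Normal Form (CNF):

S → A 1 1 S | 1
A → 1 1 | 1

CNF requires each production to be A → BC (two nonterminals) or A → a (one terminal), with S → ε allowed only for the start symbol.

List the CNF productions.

T1 → 1; S → 1; A → 1; S → A X0; X0 → T1 X1; X1 → T1 S; A → T1 T1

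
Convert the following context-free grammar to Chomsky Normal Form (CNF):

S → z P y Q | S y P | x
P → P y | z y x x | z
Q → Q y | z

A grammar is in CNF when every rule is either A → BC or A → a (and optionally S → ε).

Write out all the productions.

TZ → z; TY → y; S → x; TX → x; P → z; Q → z; S → TZ X0; X0 → P X1; X1 → TY Q; S → S X2; X2 → TY P; P → P TY; P → TZ X3; X3 → TY X4; X4 → TX TX; Q → Q TY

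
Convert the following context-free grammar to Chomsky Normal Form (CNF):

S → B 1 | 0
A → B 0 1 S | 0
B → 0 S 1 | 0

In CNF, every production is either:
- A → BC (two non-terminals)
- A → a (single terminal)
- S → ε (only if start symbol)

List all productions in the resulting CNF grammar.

T1 → 1; S → 0; T0 → 0; A → 0; B → 0; S → B T1; A → B X0; X0 → T0 X1; X1 → T1 S; B → T0 X2; X2 → S T1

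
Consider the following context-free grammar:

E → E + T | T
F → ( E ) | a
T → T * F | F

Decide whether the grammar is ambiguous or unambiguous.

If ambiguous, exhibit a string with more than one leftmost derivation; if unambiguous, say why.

Unambiguous - every string in the language has a unique leftmost derivation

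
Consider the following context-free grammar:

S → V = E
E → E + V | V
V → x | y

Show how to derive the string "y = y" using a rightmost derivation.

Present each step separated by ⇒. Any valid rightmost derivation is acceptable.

S ⇒ V = E ⇒ V = V ⇒ V = y ⇒ y = y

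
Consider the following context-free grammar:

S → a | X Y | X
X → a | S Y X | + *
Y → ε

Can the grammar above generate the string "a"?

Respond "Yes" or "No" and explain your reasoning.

Yes - a valid derivation exists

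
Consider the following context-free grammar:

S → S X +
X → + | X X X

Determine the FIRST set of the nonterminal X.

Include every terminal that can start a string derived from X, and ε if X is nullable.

We compute FIRST(X) using the standard algorithm.
FIRST(S) = {}
FIRST(X) = {+}
Therefore, FIRST(X) = {+}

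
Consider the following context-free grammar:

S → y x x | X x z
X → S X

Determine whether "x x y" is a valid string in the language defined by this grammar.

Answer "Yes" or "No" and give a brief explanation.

No - no valid derivation exists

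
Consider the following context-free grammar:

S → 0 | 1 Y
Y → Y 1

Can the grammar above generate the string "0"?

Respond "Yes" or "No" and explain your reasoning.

Yes - a valid derivation exists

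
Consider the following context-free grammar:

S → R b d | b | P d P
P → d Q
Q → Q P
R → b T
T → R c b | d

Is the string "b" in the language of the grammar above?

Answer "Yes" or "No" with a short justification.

Yes - a valid derivation exists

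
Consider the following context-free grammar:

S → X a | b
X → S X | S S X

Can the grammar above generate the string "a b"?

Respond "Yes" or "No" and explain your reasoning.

No - no valid derivation exists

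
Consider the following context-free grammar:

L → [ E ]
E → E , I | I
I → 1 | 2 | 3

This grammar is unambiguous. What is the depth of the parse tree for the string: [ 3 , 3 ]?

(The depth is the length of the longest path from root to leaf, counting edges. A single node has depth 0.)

4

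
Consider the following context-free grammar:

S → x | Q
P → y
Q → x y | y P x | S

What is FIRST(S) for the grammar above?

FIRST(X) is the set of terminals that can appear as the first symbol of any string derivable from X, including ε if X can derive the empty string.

We compute FIRST(S) using the standard algorithm.
FIRST(P) = {y}
FIRST(Q) = {x, y}
FIRST(S) = {x, y}
Therefore, FIRST(S) = {x, y}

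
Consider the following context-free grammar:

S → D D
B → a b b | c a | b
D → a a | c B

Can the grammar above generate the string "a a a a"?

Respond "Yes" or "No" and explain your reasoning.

Yes - a valid derivation exists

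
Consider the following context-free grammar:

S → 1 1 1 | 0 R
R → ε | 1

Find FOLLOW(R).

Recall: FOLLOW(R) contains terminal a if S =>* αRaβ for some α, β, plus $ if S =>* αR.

We compute FOLLOW(R) using the standard algorithm.
FOLLOW(S) starts with {$}.
FIRST(R) = {1, ε}
FIRST(S) = {0, 1}
FOLLOW(R) = {$}
FOLLOW(S) = {$}
Therefore, FOLLOW(R) = {$}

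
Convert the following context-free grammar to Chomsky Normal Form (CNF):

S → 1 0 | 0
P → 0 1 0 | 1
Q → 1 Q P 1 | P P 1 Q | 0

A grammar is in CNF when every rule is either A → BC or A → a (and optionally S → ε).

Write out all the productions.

T1 → 1; T0 → 0; S → 0; P → 1; Q → 0; S → T1 T0; P → T0 X0; X0 → T1 T0; Q → T1 X1; X1 → Q X2; X2 → P T1; Q → P X3; X3 → P X4; X4 → T1 Q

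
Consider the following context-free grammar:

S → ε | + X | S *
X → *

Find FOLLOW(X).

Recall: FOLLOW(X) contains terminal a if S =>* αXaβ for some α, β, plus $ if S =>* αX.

We compute FOLLOW(X) using the standard algorithm.
FOLLOW(S) starts with {$}.
FIRST(S) = {*, +, ε}
FIRST(X) = {*}
FOLLOW(S) = {$, *}
FOLLOW(X) = {$, *}
Therefore, FOLLOW(X) = {$, *}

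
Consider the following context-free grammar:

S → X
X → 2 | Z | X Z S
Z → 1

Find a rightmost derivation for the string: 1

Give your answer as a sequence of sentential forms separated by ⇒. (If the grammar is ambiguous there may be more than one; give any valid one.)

S ⇒ X ⇒ Z ⇒ 1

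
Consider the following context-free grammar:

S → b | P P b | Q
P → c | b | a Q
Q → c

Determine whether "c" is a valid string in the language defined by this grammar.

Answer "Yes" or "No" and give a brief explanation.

Yes - a valid derivation exists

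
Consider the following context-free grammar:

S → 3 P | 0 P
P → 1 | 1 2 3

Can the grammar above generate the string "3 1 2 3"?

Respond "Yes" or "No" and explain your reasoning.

Yes - a valid derivation exists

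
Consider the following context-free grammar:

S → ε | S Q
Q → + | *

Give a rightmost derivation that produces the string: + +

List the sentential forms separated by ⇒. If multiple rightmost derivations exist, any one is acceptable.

S ⇒ S Q ⇒ S + ⇒ S Q + ⇒ S + + ⇒ + +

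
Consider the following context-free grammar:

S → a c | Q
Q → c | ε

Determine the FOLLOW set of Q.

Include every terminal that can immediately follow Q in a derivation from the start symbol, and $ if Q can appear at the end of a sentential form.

We compute FOLLOW(Q) using the standard algorithm.
FOLLOW(S) starts with {$}.
FIRST(Q) = {c, ε}
FIRST(S) = {a, c, ε}
FOLLOW(Q) = {$}
FOLLOW(S) = {$}
Therefore, FOLLOW(Q) = {$}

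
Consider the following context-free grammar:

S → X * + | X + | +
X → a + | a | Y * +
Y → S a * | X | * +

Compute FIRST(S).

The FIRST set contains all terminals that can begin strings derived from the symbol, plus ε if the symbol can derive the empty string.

We compute FIRST(S) using the standard algorithm.
FIRST(S) = {*, +, a}
FIRST(X) = {*, +, a}
FIRST(Y) = {*, +, a}
Therefore, FIRST(S) = {*, +, a}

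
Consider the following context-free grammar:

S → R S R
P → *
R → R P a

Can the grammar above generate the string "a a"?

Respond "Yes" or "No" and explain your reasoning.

No - no valid derivation exists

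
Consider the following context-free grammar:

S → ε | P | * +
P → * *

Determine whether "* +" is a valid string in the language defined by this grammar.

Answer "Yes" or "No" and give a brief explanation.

Yes - a valid derivation exists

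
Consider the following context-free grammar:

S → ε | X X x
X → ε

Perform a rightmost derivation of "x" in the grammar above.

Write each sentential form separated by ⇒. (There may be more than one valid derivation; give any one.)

S ⇒ X X x ⇒ X x ⇒ x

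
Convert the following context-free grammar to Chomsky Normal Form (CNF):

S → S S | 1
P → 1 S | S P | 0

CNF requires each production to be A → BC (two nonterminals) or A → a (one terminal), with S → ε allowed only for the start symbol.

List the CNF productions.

S → 1; T1 → 1; P → 0; S → S S; P → T1 S; P → S P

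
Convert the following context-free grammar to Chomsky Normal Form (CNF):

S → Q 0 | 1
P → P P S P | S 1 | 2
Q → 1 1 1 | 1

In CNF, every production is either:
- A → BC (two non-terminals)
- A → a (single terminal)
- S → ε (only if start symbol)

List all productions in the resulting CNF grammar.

T0 → 0; S → 1; T1 → 1; P → 2; Q → 1; S → Q T0; P → P X0; X0 → P X1; X1 → S P; P → S T1; Q → T1 X2; X2 → T1 T1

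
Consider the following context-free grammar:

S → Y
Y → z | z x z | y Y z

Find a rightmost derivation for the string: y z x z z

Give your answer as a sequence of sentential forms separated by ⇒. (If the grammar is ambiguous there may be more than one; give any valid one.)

S ⇒ Y ⇒ y Y z ⇒ y z x z z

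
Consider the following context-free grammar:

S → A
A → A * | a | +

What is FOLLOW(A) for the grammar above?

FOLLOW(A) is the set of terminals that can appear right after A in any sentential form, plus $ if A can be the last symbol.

We compute FOLLOW(A) using the standard algorithm.
FOLLOW(S) starts with {$}.
FIRST(A) = {+, a}
FIRST(S) = {+, a}
FOLLOW(A) = {$, *}
FOLLOW(S) = {$}
Therefore, FOLLOW(A) = {$, *}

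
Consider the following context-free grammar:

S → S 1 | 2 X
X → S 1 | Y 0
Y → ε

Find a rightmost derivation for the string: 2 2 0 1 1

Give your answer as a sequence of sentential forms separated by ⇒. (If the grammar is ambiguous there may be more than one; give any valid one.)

S ⇒ S 1 ⇒ 2 X 1 ⇒ 2 S 1 1 ⇒ 2 2 X 1 1 ⇒ 2 2 Y 0 1 1 ⇒ 2 2 0 1 1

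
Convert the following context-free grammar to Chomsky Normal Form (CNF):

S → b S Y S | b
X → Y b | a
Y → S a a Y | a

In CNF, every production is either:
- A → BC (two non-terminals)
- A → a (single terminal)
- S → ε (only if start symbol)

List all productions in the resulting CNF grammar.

TB → b; S → b; X → a; TA → a; Y → a; S → TB X0; X0 → S X1; X1 → Y S; X → Y TB; Y → S X2; X2 → TA X3; X3 → TA Y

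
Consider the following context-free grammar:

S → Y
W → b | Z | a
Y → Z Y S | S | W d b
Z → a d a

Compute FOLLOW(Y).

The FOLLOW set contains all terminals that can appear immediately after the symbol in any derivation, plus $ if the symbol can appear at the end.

We compute FOLLOW(Y) using the standard algorithm.
FOLLOW(S) starts with {$}.
FIRST(S) = {a, b}
FIRST(W) = {a, b}
FIRST(Y) = {a, b}
FIRST(Z) = {a}
FOLLOW(S) = {$, a, b}
FOLLOW(W) = {d}
FOLLOW(Y) = {$, a, b}
FOLLOW(Z) = {a, b, d}
Therefore, FOLLOW(Y) = {$, a, b}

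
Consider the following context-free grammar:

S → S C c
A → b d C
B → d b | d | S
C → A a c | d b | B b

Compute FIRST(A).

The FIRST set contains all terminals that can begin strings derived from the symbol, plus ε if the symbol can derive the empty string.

We compute FIRST(A) using the standard algorithm.
FIRST(A) = {b}
FIRST(B) = {d}
FIRST(C) = {b, d}
FIRST(S) = {}
Therefore, FIRST(A) = {b}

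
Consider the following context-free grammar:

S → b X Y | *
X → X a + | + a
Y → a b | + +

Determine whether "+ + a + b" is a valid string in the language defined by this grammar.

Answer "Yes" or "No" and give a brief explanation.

No - no valid derivation exists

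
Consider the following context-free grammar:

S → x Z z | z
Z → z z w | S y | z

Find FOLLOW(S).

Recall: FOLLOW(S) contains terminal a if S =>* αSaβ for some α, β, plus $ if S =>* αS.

We compute FOLLOW(S) using the standard algorithm.
FOLLOW(S) starts with {$}.
FIRST(S) = {x, z}
FIRST(Z) = {x, z}
FOLLOW(S) = {$, y}
FOLLOW(Z) = {z}
Therefore, FOLLOW(S) = {$, y}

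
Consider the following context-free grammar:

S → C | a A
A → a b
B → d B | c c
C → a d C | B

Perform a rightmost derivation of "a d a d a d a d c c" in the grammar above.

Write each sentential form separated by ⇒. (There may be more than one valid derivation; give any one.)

S ⇒ C ⇒ a d C ⇒ a d a d C ⇒ a d a d a d C ⇒ a d a d a d a d C ⇒ a d a d a d a d B ⇒ a d a d a d a d c c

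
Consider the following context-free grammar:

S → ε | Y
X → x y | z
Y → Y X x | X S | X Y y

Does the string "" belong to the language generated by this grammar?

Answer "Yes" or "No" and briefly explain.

Yes - a valid derivation exists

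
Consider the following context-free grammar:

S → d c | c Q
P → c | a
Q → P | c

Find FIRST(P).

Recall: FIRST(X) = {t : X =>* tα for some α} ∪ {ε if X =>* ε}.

We compute FIRST(P) using the standard algorithm.
FIRST(P) = {a, c}
FIRST(Q) = {a, c}
FIRST(S) = {c, d}
Therefore, FIRST(P) = {a, c}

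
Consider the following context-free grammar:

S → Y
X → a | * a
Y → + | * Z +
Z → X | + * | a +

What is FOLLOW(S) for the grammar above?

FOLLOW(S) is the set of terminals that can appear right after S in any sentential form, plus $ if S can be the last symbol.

We compute FOLLOW(S) using the standard algorithm.
FOLLOW(S) starts with {$}.
FIRST(S) = {*, +}
FIRST(X) = {*, a}
FIRST(Y) = {*, +}
FIRST(Z) = {*, +, a}
FOLLOW(S) = {$}
FOLLOW(X) = {+}
FOLLOW(Y) = {$}
FOLLOW(Z) = {+}
Therefore, FOLLOW(S) = {$}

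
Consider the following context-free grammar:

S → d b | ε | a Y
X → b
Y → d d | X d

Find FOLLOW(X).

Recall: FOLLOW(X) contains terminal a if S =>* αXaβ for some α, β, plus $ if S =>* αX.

We compute FOLLOW(X) using the standard algorithm.
FOLLOW(S) starts with {$}.
FIRST(S) = {a, d, ε}
FIRST(X) = {b}
FIRST(Y) = {b, d}
FOLLOW(S) = {$}
FOLLOW(X) = {d}
FOLLOW(Y) = {$}
Therefore, FOLLOW(X) = {d}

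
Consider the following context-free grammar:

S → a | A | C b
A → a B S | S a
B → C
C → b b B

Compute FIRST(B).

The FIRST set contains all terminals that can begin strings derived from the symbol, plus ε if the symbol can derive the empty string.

We compute FIRST(B) using the standard algorithm.
FIRST(A) = {a, b}
FIRST(B) = {b}
FIRST(C) = {b}
FIRST(S) = {a, b}
Therefore, FIRST(B) = {b}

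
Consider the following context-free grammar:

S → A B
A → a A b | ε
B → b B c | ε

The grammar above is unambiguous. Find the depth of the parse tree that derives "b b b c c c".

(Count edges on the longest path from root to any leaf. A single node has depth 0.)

5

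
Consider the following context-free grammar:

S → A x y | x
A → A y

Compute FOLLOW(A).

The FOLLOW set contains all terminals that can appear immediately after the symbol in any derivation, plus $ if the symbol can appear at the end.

We compute FOLLOW(A) using the standard algorithm.
FOLLOW(S) starts with {$}.
FIRST(A) = {}
FIRST(S) = {x}
FOLLOW(A) = {x, y}
FOLLOW(S) = {$}
Therefore, FOLLOW(A) = {x, y}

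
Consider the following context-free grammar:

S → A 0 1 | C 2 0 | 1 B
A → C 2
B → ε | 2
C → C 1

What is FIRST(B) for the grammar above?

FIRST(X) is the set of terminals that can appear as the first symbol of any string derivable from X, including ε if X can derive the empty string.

We compute FIRST(B) using the standard algorithm.
FIRST(A) = {}
FIRST(B) = {2, ε}
FIRST(C) = {}
FIRST(S) = {1}
Therefore, FIRST(B) = {2, ε}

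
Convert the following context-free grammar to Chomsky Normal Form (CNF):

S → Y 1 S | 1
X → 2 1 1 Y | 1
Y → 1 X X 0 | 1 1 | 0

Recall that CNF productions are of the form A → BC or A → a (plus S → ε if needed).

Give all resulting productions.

T1 → 1; S → 1; T2 → 2; X → 1; T0 → 0; Y → 0; S → Y X0; X0 → T1 S; X → T2 X1; X1 → T1 X2; X2 → T1 Y; Y → T1 X3; X3 → X X4; X4 → X T0; Y → T1 T1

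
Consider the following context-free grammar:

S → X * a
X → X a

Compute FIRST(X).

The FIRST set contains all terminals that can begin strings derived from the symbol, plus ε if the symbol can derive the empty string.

We compute FIRST(X) using the standard algorithm.
FIRST(S) = {}
FIRST(X) = {}
Therefore, FIRST(X) = {}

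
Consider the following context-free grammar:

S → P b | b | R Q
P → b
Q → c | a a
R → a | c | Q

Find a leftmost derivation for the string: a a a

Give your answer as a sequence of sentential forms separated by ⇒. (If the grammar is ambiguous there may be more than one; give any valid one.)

S ⇒ R Q ⇒ a Q ⇒ a a a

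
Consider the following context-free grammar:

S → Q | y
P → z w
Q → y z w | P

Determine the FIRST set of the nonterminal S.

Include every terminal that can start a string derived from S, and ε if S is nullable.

We compute FIRST(S) using the standard algorithm.
FIRST(P) = {z}
FIRST(Q) = {y, z}
FIRST(S) = {y, z}
Therefore, FIRST(S) = {y, z}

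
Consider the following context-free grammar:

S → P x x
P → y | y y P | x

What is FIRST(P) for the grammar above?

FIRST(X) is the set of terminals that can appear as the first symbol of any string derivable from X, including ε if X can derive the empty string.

We compute FIRST(P) using the standard algorithm.
FIRST(P) = {x, y}
FIRST(S) = {x, y}
Therefore, FIRST(P) = {x, y}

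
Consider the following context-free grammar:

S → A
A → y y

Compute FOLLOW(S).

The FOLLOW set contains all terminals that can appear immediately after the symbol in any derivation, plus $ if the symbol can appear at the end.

We compute FOLLOW(S) using the standard algorithm.
FOLLOW(S) starts with {$}.
FIRST(A) = {y}
FIRST(S) = {y}
FOLLOW(A) = {$}
FOLLOW(S) = {$}
Therefore, FOLLOW(S) = {$}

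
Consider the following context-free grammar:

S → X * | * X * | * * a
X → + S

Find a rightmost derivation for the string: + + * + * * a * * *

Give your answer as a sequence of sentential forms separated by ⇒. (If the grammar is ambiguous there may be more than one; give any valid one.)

S ⇒ X * ⇒ + S * ⇒ + X * * ⇒ + + S * * ⇒ + + * X * * * ⇒ + + * + S * * * ⇒ + + * + * * a * * *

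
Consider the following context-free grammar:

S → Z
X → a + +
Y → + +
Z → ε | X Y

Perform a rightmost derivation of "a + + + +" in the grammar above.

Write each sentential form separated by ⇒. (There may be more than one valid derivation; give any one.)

S ⇒ Z ⇒ X Y ⇒ X + + ⇒ a + + + +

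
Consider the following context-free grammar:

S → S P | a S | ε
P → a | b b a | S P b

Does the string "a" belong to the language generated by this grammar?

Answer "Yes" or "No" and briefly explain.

Yes - a valid derivation exists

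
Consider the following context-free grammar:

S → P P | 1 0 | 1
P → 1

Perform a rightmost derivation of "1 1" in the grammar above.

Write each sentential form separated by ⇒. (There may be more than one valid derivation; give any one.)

S ⇒ P P ⇒ P 1 ⇒ 1 1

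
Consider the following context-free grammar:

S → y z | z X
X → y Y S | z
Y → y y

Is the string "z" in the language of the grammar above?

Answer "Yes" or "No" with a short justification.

No - no valid derivation exists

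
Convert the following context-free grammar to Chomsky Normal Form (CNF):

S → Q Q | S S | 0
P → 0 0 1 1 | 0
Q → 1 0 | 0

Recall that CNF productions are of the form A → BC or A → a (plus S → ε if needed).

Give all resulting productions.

S → 0; T0 → 0; T1 → 1; P → 0; Q → 0; S → Q Q; S → S S; P → T0 X0; X0 → T0 X1; X1 → T1 T1; Q → T1 T0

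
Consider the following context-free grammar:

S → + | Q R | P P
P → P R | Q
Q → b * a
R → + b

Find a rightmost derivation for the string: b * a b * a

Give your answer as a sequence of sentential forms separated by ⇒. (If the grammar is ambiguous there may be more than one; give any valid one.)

S ⇒ P P ⇒ P Q ⇒ P b * a ⇒ Q b * a ⇒ b * a b * a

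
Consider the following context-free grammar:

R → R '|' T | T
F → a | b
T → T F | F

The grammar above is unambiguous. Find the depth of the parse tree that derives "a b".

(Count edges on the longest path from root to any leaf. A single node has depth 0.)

4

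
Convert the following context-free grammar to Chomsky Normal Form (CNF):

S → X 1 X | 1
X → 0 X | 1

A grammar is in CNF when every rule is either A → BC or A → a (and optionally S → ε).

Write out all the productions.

T1 → 1; S → 1; T0 → 0; X → 1; S → X X0; X0 → T1 X; X → T0 X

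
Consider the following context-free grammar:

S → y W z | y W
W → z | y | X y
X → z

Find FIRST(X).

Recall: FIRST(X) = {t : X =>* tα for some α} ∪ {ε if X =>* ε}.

We compute FIRST(X) using the standard algorithm.
FIRST(S) = {y}
FIRST(W) = {y, z}
FIRST(X) = {z}
Therefore, FIRST(X) = {z}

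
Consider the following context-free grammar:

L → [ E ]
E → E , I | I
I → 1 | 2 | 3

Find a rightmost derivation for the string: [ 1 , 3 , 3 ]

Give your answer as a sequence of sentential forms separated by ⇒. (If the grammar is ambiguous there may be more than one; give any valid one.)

L ⇒ [ E ] ⇒ [ E , I ] ⇒ [ E , 3 ] ⇒ [ E , I , 3 ] ⇒ [ E , 3 , 3 ] ⇒ [ I , 3 , 3 ] ⇒ [ 1 , 3 , 3 ]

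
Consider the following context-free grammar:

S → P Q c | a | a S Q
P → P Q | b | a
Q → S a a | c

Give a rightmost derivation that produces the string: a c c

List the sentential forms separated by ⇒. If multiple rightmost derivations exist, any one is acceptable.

S ⇒ P Q c ⇒ P c c ⇒ a c c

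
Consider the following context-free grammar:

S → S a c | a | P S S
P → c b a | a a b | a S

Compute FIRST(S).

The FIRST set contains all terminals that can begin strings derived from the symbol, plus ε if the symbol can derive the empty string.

We compute FIRST(S) using the standard algorithm.
FIRST(P) = {a, c}
FIRST(S) = {a, c}
Therefore, FIRST(S) = {a, c}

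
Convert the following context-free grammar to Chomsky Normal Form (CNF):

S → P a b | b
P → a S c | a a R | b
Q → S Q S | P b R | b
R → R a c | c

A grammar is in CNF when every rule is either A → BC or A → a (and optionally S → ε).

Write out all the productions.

TA → a; TB → b; S → b; TC → c; P → b; Q → b; R → c; S → P X0; X0 → TA TB; P → TA X1; X1 → S TC; P → TA X2; X2 → TA R; Q → S X3; X3 → Q S; Q → P X4; X4 → TB R; R → R X5; X5 → TA TC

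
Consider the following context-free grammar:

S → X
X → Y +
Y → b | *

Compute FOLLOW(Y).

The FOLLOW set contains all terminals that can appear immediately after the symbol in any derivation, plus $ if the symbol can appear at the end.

We compute FOLLOW(Y) using the standard algorithm.
FOLLOW(S) starts with {$}.
FIRST(S) = {*, b}
FIRST(X) = {*, b}
FIRST(Y) = {*, b}
FOLLOW(S) = {$}
FOLLOW(X) = {$}
FOLLOW(Y) = {+}
Therefore, FOLLOW(Y) = {+}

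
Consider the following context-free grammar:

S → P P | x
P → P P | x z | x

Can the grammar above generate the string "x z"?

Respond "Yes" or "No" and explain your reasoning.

No - no valid derivation exists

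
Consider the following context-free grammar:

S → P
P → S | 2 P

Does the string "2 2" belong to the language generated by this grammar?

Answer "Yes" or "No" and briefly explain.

No - no valid derivation exists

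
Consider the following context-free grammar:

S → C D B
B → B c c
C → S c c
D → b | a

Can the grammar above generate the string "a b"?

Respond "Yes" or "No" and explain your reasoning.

No - no valid derivation exists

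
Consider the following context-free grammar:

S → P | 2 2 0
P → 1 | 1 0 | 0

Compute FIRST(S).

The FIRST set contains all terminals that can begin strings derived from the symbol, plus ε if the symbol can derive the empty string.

We compute FIRST(S) using the standard algorithm.
FIRST(P) = {0, 1}
FIRST(S) = {0, 1, 2}
Therefore, FIRST(S) = {0, 1, 2}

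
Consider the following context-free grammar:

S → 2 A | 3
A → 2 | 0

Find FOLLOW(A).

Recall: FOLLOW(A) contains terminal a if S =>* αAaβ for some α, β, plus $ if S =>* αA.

We compute FOLLOW(A) using the standard algorithm.
FOLLOW(S) starts with {$}.
FIRST(A) = {0, 2}
FIRST(S) = {2, 3}
FOLLOW(A) = {$}
FOLLOW(S) = {$}
Therefore, FOLLOW(A) = {$}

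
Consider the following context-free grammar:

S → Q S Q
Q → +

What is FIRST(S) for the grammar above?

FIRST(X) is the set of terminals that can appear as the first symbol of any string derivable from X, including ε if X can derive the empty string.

We compute FIRST(S) using the standard algorithm.
FIRST(Q) = {+}
FIRST(S) = {+}
Therefore, FIRST(S) = {+}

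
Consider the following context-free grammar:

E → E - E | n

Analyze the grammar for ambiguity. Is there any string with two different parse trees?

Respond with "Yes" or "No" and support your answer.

Yes - the string 'n - n - n - n' has two distinct parse trees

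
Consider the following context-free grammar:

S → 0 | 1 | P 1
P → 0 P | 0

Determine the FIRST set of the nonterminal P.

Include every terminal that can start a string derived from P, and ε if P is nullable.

We compute FIRST(P) using the standard algorithm.
FIRST(P) = {0}
FIRST(S) = {0, 1}
Therefore, FIRST(P) = {0}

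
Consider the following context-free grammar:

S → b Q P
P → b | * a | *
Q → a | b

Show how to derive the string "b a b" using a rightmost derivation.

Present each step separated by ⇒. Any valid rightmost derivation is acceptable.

S ⇒ b Q P ⇒ b Q b ⇒ b a b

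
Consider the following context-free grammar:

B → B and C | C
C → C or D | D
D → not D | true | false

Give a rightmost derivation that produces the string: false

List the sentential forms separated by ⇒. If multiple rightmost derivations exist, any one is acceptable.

B ⇒ C ⇒ D ⇒ false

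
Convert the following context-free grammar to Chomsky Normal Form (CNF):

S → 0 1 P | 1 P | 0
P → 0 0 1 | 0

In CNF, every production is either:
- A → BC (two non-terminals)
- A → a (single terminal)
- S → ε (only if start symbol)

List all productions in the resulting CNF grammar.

T0 → 0; T1 → 1; S → 0; P → 0; S → T0 X0; X0 → T1 P; S → T1 P; P → T0 X1; X1 → T0 T1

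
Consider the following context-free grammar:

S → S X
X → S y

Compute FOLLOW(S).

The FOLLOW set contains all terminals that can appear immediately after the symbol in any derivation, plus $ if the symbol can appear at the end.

We compute FOLLOW(S) using the standard algorithm.
FOLLOW(S) starts with {$}.
FIRST(S) = {}
FIRST(X) = {}
FOLLOW(S) = {$, y}
FOLLOW(X) = {$, y}
Therefore, FOLLOW(S) = {$, y}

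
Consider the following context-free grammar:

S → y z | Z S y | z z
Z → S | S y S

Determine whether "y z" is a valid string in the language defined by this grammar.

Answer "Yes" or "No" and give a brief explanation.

Yes - a valid derivation exists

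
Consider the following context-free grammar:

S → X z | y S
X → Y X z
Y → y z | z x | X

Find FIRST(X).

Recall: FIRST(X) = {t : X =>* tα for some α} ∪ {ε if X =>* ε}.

We compute FIRST(X) using the standard algorithm.
FIRST(S) = {y, z}
FIRST(X) = {y, z}
FIRST(Y) = {y, z}
Therefore, FIRST(X) = {y, z}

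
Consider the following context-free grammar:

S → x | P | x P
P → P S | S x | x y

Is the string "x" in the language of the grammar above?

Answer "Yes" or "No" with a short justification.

Yes - a valid derivation exists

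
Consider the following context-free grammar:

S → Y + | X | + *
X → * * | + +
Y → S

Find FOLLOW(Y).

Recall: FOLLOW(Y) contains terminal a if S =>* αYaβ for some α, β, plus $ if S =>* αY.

We compute FOLLOW(Y) using the standard algorithm.
FOLLOW(S) starts with {$}.
FIRST(S) = {*, +}
FIRST(X) = {*, +}
FIRST(Y) = {*, +}
FOLLOW(S) = {$, +}
FOLLOW(X) = {$, +}
FOLLOW(Y) = {+}
Therefore, FOLLOW(Y) = {+}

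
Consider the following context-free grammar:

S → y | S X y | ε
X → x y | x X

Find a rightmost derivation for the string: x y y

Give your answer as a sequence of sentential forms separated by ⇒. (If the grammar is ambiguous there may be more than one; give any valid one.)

S ⇒ S X y ⇒ S x y y ⇒ x y y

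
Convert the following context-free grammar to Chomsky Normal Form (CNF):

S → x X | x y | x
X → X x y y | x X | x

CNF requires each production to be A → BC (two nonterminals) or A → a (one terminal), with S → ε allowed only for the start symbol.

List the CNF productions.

TX → x; TY → y; S → x; X → x; S → TX X; S → TX TY; X → X X0; X0 → TX X1; X1 → TY TY; X → TX X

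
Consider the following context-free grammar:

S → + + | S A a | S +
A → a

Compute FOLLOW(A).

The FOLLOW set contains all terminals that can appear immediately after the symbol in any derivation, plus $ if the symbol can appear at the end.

We compute FOLLOW(A) using the standard algorithm.
FOLLOW(S) starts with {$}.
FIRST(A) = {a}
FIRST(S) = {+}
FOLLOW(A) = {a}
FOLLOW(S) = {$, +, a}
Therefore, FOLLOW(A) = {a}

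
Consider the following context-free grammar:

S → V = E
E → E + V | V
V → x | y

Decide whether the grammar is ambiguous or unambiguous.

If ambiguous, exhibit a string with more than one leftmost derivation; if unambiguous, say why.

Unambiguous - every string in the language has a unique leftmost derivation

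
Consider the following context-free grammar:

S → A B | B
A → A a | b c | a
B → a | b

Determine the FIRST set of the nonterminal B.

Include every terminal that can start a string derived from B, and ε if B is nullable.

We compute FIRST(B) using the standard algorithm.
FIRST(A) = {a, b}
FIRST(B) = {a, b}
FIRST(S) = {a, b}
Therefore, FIRST(B) = {a, b}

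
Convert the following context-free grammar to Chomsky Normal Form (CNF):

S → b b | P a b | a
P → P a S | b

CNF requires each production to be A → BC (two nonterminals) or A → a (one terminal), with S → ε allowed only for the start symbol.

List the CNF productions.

TB → b; TA → a; S → a; P → b; S → TB TB; S → P X0; X0 → TA TB; P → P X1; X1 → TA S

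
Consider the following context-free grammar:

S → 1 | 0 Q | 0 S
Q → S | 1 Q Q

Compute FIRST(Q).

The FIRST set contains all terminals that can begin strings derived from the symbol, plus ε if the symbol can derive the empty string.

We compute FIRST(Q) using the standard algorithm.
FIRST(Q) = {0, 1}
FIRST(S) = {0, 1}
Therefore, FIRST(Q) = {0, 1}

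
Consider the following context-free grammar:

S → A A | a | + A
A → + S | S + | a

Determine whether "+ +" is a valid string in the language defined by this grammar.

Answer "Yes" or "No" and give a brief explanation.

No - no valid derivation exists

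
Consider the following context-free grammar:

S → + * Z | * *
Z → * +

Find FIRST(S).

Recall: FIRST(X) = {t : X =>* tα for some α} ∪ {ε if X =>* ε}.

We compute FIRST(S) using the standard algorithm.
FIRST(S) = {*, +}
FIRST(Z) = {*}
Therefore, FIRST(S) = {*, +}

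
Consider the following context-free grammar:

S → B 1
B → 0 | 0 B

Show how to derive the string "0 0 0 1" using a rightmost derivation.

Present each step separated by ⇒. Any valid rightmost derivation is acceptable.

S ⇒ B 1 ⇒ 0 B 1 ⇒ 0 0 B 1 ⇒ 0 0 0 1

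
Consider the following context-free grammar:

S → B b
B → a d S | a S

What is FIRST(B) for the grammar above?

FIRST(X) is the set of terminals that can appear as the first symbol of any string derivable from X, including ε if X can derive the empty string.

We compute FIRST(B) using the standard algorithm.
FIRST(B) = {a}
FIRST(S) = {a}
Therefore, FIRST(B) = {a}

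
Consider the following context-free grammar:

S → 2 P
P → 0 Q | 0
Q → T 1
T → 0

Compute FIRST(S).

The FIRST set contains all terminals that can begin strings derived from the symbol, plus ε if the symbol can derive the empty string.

We compute FIRST(S) using the standard algorithm.
FIRST(P) = {0}
FIRST(Q) = {0}
FIRST(S) = {2}
FIRST(T) = {0}
Therefore, FIRST(S) = {2}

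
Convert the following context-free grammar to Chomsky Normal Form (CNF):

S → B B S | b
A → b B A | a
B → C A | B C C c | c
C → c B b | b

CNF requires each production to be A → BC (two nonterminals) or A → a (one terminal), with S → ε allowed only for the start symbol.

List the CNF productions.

S → b; TB → b; A → a; TC → c; B → c; C → b; S → B X0; X0 → B S; A → TB X1; X1 → B A; B → C A; B → B X2; X2 → C X3; X3 → C TC; C → TC X4; X4 → B TB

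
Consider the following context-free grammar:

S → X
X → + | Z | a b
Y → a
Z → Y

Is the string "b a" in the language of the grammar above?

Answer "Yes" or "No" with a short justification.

No - no valid derivation exists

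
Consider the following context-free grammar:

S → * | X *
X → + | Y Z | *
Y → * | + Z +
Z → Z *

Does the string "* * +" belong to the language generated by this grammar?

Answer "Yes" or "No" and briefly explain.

No - no valid derivation exists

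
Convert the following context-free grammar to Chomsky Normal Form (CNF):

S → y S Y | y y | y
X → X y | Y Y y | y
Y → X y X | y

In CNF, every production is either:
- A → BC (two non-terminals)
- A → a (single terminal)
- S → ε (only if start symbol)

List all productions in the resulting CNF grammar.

TY → y; S → y; X → y; Y → y; S → TY X0; X0 → S Y; S → TY TY; X → X TY; X → Y X1; X1 → Y TY; Y → X X2; X2 → TY X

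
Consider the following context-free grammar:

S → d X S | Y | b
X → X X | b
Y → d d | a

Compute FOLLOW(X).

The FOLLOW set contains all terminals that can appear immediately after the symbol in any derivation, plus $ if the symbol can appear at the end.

We compute FOLLOW(X) using the standard algorithm.
FOLLOW(S) starts with {$}.
FIRST(S) = {a, b, d}
FIRST(X) = {b}
FIRST(Y) = {a, d}
FOLLOW(S) = {$}
FOLLOW(X) = {a, b, d}
FOLLOW(Y) = {$}
Therefore, FOLLOW(X) = {a, b, d}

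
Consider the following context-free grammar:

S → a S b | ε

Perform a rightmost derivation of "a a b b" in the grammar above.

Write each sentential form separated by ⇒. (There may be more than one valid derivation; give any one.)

S ⇒ a S b ⇒ a a S b b ⇒ a a b b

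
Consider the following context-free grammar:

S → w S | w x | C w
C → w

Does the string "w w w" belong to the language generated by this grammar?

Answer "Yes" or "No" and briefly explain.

Yes - a valid derivation exists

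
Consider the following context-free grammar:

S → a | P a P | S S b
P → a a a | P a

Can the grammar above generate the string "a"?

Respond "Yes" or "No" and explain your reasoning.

Yes - a valid derivation exists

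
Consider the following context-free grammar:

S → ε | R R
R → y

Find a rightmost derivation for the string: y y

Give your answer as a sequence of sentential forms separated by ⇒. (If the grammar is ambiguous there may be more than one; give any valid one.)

S ⇒ R R ⇒ R y ⇒ y y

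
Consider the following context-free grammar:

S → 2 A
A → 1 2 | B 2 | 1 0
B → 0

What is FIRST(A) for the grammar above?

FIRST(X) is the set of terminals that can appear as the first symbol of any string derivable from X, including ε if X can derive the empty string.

We compute FIRST(A) using the standard algorithm.
FIRST(A) = {0, 1}
FIRST(B) = {0}
FIRST(S) = {2}
Therefore, FIRST(A) = {0, 1}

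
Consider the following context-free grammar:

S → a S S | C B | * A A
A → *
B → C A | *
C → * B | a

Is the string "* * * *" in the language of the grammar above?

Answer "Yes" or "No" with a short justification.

No - no valid derivation exists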